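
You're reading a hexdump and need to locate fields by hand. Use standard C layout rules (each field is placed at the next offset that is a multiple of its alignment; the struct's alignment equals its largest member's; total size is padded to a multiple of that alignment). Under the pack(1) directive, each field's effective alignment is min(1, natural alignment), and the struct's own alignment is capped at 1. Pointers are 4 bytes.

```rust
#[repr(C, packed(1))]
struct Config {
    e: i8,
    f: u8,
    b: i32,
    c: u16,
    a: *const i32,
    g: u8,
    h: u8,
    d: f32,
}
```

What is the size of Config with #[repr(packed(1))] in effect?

@0: e [1B, align 1] → 1
@1: f [1B, align 1] → 2
@2: b [4B, align 1] → 6
@6: c [2B, align 1] → 8
@8: a [4B, align 1] → 12
@12: g [1B, align 1] → 13
@13: h [1B, align 1] → 14
@14: d [4B, align 1] → 18
size 18, align 1

18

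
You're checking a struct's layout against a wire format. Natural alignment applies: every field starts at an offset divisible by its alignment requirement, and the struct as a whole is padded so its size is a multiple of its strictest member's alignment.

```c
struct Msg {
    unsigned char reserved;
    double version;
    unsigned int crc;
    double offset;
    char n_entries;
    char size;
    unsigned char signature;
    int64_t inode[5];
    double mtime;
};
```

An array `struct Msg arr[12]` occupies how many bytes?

0..1  reserved  (1B, 1-aligned)
1..8  -- padding (7B)
8..16  version  (8B, 8-aligned)
16..20  crc  (4B, 4-aligned)
20..24  -- padding (4B)
24..32  offset  (8B, 8-aligned)
32..33  n_entries  (1B, 1-aligned)
33..34  size  (1B, 1-aligned)
34..35  signature  (1B, 1-aligned)
35..40  -- padding (5B)
40..80  inode  (40B, 8-aligned)
80..88  mtime  (8B, 8-aligned)
sizeof = 88, alignof = 8
array of 12: 12 × 88 = 1056

1056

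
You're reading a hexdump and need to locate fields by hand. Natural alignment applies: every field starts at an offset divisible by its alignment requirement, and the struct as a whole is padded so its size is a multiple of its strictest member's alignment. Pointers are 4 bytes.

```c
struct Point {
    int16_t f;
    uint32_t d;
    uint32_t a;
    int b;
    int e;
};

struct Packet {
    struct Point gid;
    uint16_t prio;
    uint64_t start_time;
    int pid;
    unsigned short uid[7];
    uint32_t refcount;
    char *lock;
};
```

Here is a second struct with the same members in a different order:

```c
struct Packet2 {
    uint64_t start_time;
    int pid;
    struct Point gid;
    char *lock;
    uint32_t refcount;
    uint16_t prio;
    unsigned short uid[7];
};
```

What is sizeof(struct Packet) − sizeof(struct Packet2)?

Point: @0: f [2B, align 2] → 2; +2 pad (align 4); @4: d [4B, align 4] → 8; @8: a [4B, align 4] → 12; @12: b [4B, align 4] → 16; @16: e [4B, align 4] → 20; size 20, align 4
@0: gid [20B, align 4] → 20
@20: prio [2B, align 2] → 22
+2 pad (align 8)
@24: start_time [8B, align 8] → 32
@32: pid [4B, align 4] → 36
@36: uid [14B, align 2] → 50
+2 pad (align 4)
@52: refcount [4B, align 4] → 56
@56: lock [4B, align 4] → 60
+4 tail pad (align 8)
size 64, align 8
— Packet2 —
@0: start_time [8B, align 8] → 8
@8: pid [4B, align 4] → 12
@12: gid [20B, align 4] → 32
@32: lock [4B, align 4] → 36
@36: refcount [4B, align 4] → 40
@40: prio [2B, align 2] → 42
@42: uid [14B, align 2] → 56
size 56, align 8
64 − 56 = 8

8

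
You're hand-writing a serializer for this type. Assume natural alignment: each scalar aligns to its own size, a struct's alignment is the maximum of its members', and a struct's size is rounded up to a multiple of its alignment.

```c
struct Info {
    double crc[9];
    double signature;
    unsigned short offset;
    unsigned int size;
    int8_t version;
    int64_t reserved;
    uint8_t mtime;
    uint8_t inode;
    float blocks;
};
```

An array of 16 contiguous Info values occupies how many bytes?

crc at 0 (size 72, align 8) → ends 72
signature at 72 (size 8, align 8) → ends 80
offset at 80 (size 2, align 2) → ends 82
pad 2 to align 4 for size
size at 84 (size 4, align 4) → ends 88
version at 88 (size 1, align 1) → ends 89
pad 7 to align 8 for reserved
reserved at 96 (size 8, align 8) → ends 104
mtime at 104 (size 1, align 1) → ends 105
inode at 105 (size 1, align 1) → ends 106
pad 2 to align 4 for blocks
blocks at 108 (size 4, align 4) → ends 112
total 112 bytes, alignment 8
array of 16: 16 × 112 = 1792

1792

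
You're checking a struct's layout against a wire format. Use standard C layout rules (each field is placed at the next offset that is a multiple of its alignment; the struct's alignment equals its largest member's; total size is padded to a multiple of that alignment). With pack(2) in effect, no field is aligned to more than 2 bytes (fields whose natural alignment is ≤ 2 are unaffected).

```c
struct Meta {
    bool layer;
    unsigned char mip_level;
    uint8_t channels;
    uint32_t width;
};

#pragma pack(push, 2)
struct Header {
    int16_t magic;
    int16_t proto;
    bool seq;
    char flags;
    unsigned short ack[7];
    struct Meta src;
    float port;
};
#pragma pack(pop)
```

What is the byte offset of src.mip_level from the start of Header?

21

Meta: @0: layer [1B, align 1] → 1; @1: mip_level [1B, align 1] → 2; @2: channels [1B, align 1] → 3; +1 pad (align 4); @4: width [4B, align 4] → 8; size 8, align 4
@0: magic [2B, align 2] → 2
@2: proto [2B, align 2] → 4
@4: seq [1B, align 1] → 5
@5: flags [1B, align 1] → 6
@6: ack [14B, align 2] → 20
@20: src [8B, align 2] → 28
within Meta: mip_level at 1
20 + 1 = 21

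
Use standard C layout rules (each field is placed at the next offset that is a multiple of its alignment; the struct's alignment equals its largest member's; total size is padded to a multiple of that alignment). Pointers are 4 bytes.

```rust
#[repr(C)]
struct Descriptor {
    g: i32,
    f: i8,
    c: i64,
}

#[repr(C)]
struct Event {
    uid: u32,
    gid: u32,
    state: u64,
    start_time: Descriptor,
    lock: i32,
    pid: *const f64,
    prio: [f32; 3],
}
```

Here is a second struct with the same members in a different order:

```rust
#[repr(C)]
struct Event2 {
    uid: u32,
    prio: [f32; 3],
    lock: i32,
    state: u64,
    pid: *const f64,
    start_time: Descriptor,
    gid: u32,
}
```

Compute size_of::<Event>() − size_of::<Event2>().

Descriptor: g at 0 (size 4, align 4) → ends 4; f at 4 (size 1, align 1) → ends 5; pad 3 to align 8 for c; c at 8 (size 8, align 8) → ends 16; total 16 bytes, alignment 8
uid at 0 (size 4, align 4) → ends 4
gid at 4 (size 4, align 4) → ends 8
state at 8 (size 8, align 8) → ends 16
start_time at 16 (size 16, align 8) → ends 32
lock at 32 (size 4, align 4) → ends 36
pid at 36 (size 4, align 4) → ends 40
prio at 40 (size 12, align 4) → ends 52
tail pad 4 to reach multiple of 8
total 56 bytes, alignment 8
— Event2 —
uid at 0 (size 4, align 4) → ends 4
prio at 4 (size 12, align 4) → ends 16
lock at 16 (size 4, align 4) → ends 20
pad 4 to align 8 for state
state at 24 (size 8, align 8) → ends 32
pid at 32 (size 4, align 4) → ends 36
pad 4 to align 8 for start_time
start_time at 40 (size 16, align 8) → ends 56
gid at 56 (size 4, align 4) → ends 60
tail pad 4 to reach multiple of 8
total 64 bytes, alignment 8
56 − 64 = -8

-8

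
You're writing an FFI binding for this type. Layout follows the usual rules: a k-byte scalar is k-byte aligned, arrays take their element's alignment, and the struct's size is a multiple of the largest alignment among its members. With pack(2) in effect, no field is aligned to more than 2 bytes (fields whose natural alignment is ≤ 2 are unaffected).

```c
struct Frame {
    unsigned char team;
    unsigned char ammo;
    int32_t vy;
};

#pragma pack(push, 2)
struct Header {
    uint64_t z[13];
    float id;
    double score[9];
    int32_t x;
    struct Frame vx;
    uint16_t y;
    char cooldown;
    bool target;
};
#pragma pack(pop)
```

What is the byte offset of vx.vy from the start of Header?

Frame: team at 0 (size 1, align 1) → ends 1; ammo at 1 (size 1, align 1) → ends 2; pad 2 to align 4 for vy; vy at 4 (size 4, align 4) → ends 8; total 8 bytes, alignment 4
z at 0 (size 104, align 2) → ends 104
id at 104 (size 4, align 2) → ends 108
score at 108 (size 72, align 2) → ends 180
x at 180 (size 4, align 2) → ends 184
vx at 184 (size 8, align 2) → ends 192
within Frame: vy at 4
184 + 4 = 188

188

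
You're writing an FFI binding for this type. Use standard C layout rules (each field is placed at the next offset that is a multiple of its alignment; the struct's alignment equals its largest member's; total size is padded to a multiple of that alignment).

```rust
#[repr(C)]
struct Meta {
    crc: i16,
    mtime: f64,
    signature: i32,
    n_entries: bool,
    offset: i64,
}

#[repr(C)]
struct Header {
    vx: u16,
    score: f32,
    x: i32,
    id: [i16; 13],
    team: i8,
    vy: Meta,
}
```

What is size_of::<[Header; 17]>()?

1224

Meta: 0..2  crc  (2B, 2-aligned); 2..8  -- padding (6B); 8..16  mtime  (8B, 8-aligned); 16..20  signature  (4B, 4-aligned); 20..21  n_entries  (1B, 1-aligned); 21..24  -- padding (3B); 24..32  offset  (8B, 8-aligned); sizeof = 32, alignof = 8
0..2  vx  (2B, 2-aligned)
2..4  -- padding (2B)
4..8  score  (4B, 4-aligned)
8..12  x  (4B, 4-aligned)
12..38  id  (26B, 2-aligned)
38..39  team  (1B, 1-aligned)
39..40  -- padding (1B)
40..72  vy  (32B, 8-aligned)
sizeof = 72, alignof = 8
array of 17: 17 × 72 = 1224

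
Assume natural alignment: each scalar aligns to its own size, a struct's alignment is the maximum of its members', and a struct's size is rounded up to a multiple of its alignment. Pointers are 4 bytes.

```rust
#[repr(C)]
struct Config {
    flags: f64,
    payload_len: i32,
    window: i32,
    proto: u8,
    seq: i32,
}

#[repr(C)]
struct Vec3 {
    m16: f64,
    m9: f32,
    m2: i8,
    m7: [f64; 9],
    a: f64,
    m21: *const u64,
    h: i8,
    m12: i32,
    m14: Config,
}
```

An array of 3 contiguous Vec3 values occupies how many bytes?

408

Config: 0..8  flags  (8B, 8-aligned); 8..12  payload_len  (4B, 4-aligned); 12..16  window  (4B, 4-aligned); 16..17  proto  (1B, 1-aligned); 17..20  -- padding (3B); 20..24  seq  (4B, 4-aligned); sizeof = 24, alignof = 8
0..8  m16  (8B, 8-aligned)
8..12  m9  (4B, 4-aligned)
12..13  m2  (1B, 1-aligned)
13..16  -- padding (3B)
16..88  m7  (72B, 8-aligned)
88..96  a  (8B, 8-aligned)
96..100  m21  (4B, 4-aligned)
100..101  h  (1B, 1-aligned)
101..104  -- padding (3B)
104..108  m12  (4B, 4-aligned)
108..112  -- padding (4B)
112..136  m14  (24B, 8-aligned)
sizeof = 136, alignof = 8
array of 3: 3 × 136 = 408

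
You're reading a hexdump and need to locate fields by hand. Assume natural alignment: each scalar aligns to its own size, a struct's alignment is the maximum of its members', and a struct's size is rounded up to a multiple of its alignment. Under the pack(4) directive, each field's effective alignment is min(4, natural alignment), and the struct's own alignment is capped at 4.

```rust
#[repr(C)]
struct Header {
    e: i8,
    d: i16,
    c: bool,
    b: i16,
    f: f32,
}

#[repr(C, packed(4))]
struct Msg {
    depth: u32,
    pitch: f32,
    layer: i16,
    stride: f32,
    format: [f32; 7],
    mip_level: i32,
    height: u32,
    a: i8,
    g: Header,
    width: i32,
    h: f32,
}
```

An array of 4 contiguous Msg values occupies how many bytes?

304

Header: @0: e [1B, align 1] → 1; +1 pad (align 2); @2: d [2B, align 2] → 4; @4: c [1B, align 1] → 5; +1 pad (align 2); @6: b [2B, align 2] → 8; @8: f [4B, align 4] → 12; size 12, align 4
@0: depth [4B, align 4] → 4
@4: pitch [4B, align 4] → 8
@8: layer [2B, align 2] → 10
+2 pad (align 4)
@12: stride [4B, align 4] → 16
@16: format [28B, align 4] → 44
@44: mip_level [4B, align 4] → 48
@48: height [4B, align 4] → 52
@52: a [1B, align 1] → 53
+3 pad (align 4)
@56: g [12B, align 4] → 68
@68: width [4B, align 4] → 72
@72: h [4B, align 4] → 76
size 76, align 4
array of 4: 4 × 76 = 304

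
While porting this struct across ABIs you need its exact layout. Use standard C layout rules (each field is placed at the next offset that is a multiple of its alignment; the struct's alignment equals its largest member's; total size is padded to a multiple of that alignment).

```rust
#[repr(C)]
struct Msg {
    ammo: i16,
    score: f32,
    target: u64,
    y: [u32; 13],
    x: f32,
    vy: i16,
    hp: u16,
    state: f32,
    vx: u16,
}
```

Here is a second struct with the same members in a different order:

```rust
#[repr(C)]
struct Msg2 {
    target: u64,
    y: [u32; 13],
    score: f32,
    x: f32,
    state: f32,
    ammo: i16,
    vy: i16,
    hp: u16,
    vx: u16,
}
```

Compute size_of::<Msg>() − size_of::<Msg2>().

8

0..2  ammo  (2B, 2-aligned)
2..4  -- padding (2B)
4..8  score  (4B, 4-aligned)
8..16  target  (8B, 8-aligned)
16..68  y  (52B, 4-aligned)
68..72  x  (4B, 4-aligned)
72..74  vy  (2B, 2-aligned)
74..76  hp  (2B, 2-aligned)
76..80  state  (4B, 4-aligned)
80..82  vx  (2B, 2-aligned)
82..88  -- tail padding (6B)
sizeof = 88, alignof = 8
— Msg2 —
0..8  target  (8B, 8-aligned)
8..60  y  (52B, 4-aligned)
60..64  score  (4B, 4-aligned)
64..68  x  (4B, 4-aligned)
68..72  state  (4B, 4-aligned)
72..74  ammo  (2B, 2-aligned)
74..76  vy  (2B, 2-aligned)
76..78  hp  (2B, 2-aligned)
78..80  vx  (2B, 2-aligned)
sizeof = 80, alignof = 8
88 − 80 = 8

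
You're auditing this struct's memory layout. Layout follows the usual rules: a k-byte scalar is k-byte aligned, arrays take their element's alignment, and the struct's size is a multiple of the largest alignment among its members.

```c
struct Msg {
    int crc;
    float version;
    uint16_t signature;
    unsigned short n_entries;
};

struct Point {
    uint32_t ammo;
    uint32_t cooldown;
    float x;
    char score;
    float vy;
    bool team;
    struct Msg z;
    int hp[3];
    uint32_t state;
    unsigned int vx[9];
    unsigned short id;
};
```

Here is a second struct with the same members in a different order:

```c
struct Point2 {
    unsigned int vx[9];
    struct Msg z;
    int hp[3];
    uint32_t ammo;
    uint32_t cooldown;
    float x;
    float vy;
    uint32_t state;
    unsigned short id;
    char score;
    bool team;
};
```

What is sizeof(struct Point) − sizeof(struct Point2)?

Msg: crc at 0 (size 4, align 4) → ends 4; version at 4 (size 4, align 4) → ends 8; signature at 8 (size 2, align 2) → ends 10; n_entries at 10 (size 2, align 2) → ends 12; total 12 bytes, alignment 4
ammo at 0 (size 4, align 4) → ends 4
cooldown at 4 (size 4, align 4) → ends 8
x at 8 (size 4, align 4) → ends 12
score at 12 (size 1, align 1) → ends 13
pad 3 to align 4 for vy
vy at 16 (size 4, align 4) → ends 20
team at 20 (size 1, align 1) → ends 21
pad 3 to align 4 for z
z at 24 (size 12, align 4) → ends 36
hp at 36 (size 12, align 4) → ends 48
state at 48 (size 4, align 4) → ends 52
vx at 52 (size 36, align 4) → ends 88
id at 88 (size 2, align 2) → ends 90
tail pad 2 to reach multiple of 4
total 92 bytes, alignment 4
— Point2 —
vx at 0 (size 36, align 4) → ends 36
z at 36 (size 12, align 4) → ends 48
hp at 48 (size 12, align 4) → ends 60
ammo at 60 (size 4, align 4) → ends 64
cooldown at 64 (size 4, align 4) → ends 68
x at 68 (size 4, align 4) → ends 72
vy at 72 (size 4, align 4) → ends 76
state at 76 (size 4, align 4) → ends 80
id at 80 (size 2, align 2) → ends 82
score at 82 (size 1, align 1) → ends 83
team at 83 (size 1, align 1) → ends 84
total 84 bytes, alignment 4
92 − 84 = 8

8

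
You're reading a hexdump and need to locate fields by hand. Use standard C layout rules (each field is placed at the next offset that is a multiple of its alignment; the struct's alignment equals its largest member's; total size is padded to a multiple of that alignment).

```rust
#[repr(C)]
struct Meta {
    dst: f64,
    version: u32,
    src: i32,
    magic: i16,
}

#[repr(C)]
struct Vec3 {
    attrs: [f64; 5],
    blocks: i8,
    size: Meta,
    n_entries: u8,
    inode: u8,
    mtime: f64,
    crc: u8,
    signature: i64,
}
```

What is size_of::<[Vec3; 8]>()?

Meta: @0: dst [8B, align 8] → 8; @8: version [4B, align 4] → 12; @12: src [4B, align 4] → 16; @16: magic [2B, align 2] → 18; +6 tail pad (align 8); size 24, align 8
@0: attrs [40B, align 8] → 40
@40: blocks [1B, align 1] → 41
+7 pad (align 8)
@48: size [24B, align 8] → 72
@72: n_entries [1B, align 1] → 73
@73: inode [1B, align 1] → 74
+6 pad (align 8)
@80: mtime [8B, align 8] → 88
@88: crc [1B, align 1] → 89
+7 pad (align 8)
@96: signature [8B, align 8] → 104
size 104, align 8
array of 8: 8 × 104 = 832

832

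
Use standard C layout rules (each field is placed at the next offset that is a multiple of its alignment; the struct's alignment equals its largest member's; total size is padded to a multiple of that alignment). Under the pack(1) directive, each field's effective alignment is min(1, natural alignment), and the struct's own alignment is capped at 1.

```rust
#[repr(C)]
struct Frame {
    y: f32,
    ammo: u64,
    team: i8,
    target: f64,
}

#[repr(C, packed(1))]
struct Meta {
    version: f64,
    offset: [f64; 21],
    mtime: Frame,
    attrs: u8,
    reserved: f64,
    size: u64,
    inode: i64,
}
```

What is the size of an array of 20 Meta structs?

Frame: @0: y [4B, align 4] → 4; +4 pad (align 8); @8: ammo [8B, align 8] → 16; @16: team [1B, align 1] → 17; +7 pad (align 8); @24: target [8B, align 8] → 32; size 32, align 8
@0: version [8B, align 1] → 8
@8: offset [168B, align 1] → 176
@176: mtime [32B, align 1] → 208
@208: attrs [1B, align 1] → 209
@209: reserved [8B, align 1] → 217
@217: size [8B, align 1] → 225
@225: inode [8B, align 1] → 233
size 233, align 1
array of 20: 20 × 233 = 4660

4660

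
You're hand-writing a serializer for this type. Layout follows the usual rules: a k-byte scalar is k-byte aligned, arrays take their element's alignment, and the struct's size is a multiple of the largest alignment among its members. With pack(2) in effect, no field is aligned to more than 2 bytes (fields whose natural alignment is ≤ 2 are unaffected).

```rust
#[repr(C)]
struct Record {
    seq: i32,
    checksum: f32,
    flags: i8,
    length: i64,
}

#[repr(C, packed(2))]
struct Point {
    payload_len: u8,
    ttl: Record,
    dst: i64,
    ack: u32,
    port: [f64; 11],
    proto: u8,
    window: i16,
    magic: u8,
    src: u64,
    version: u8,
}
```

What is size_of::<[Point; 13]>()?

Record: 0..4  seq  (4B, 4-aligned); 4..8  checksum  (4B, 4-aligned); 8..9  flags  (1B, 1-aligned); 9..16  -- padding (7B); 16..24  length  (8B, 8-aligned); sizeof = 24, alignof = 8
0..1  payload_len  (1B, 1-aligned)
1..2  -- padding (1B)
2..26  ttl  (24B, 2-aligned)
26..34  dst  (8B, 2-aligned)
34..38  ack  (4B, 2-aligned)
38..126  port  (88B, 2-aligned)
126..127  proto  (1B, 1-aligned)
127..128  -- padding (1B)
128..130  window  (2B, 2-aligned)
130..131  magic  (1B, 1-aligned)
131..132  -- padding (1B)
132..140  src  (8B, 2-aligned)
140..141  version  (1B, 1-aligned)
141..142  -- tail padding (1B)
sizeof = 142, alignof = 2
array of 13: 13 × 142 = 1846

1846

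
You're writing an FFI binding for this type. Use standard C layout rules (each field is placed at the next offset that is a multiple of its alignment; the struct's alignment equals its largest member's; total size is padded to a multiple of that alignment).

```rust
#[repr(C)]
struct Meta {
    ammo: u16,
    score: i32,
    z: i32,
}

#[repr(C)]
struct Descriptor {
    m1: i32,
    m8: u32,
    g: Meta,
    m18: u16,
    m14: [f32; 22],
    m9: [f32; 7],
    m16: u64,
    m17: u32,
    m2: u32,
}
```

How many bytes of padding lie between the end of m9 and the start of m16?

4

Meta: 0..2  ammo  (2B, 2-aligned); 2..4  -- padding (2B); 4..8  score  (4B, 4-aligned); 8..12  z  (4B, 4-aligned); sizeof = 12, alignof = 4
0..4  m1  (4B, 4-aligned)
4..8  m8  (4B, 4-aligned)
8..20  g  (12B, 4-aligned)
20..22  m18  (2B, 2-aligned)
22..24  -- padding (2B)
24..112  m14  (88B, 4-aligned)
112..140  m9  (28B, 4-aligned)
140..144  -- padding (4B)
144..152  m16  (8B, 8-aligned)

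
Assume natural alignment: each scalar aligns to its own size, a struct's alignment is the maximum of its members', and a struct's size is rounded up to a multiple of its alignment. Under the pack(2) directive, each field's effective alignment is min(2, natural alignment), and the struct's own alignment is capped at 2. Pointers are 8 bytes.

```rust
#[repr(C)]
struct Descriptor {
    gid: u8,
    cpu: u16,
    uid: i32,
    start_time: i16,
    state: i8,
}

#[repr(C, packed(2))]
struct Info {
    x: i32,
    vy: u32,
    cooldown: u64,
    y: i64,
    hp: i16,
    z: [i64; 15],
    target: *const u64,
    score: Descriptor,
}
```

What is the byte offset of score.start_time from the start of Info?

162

Descriptor: 0..1  gid  (1B, 1-aligned); 1..2  -- padding (1B); 2..4  cpu  (2B, 2-aligned); 4..8  uid  (4B, 4-aligned); 8..10  start_time  (2B, 2-aligned); 10..11  state  (1B, 1-aligned); 11..12  -- tail padding (1B); sizeof = 12, alignof = 4
0..4  x  (4B, 2-aligned)
4..8  vy  (4B, 2-aligned)
8..16  cooldown  (8B, 2-aligned)
16..24  y  (8B, 2-aligned)
24..26  hp  (2B, 2-aligned)
26..146  z  (120B, 2-aligned)
146..154  target  (8B, 2-aligned)
154..166  score  (12B, 2-aligned)
within Descriptor: start_time at 8
154 + 8 = 162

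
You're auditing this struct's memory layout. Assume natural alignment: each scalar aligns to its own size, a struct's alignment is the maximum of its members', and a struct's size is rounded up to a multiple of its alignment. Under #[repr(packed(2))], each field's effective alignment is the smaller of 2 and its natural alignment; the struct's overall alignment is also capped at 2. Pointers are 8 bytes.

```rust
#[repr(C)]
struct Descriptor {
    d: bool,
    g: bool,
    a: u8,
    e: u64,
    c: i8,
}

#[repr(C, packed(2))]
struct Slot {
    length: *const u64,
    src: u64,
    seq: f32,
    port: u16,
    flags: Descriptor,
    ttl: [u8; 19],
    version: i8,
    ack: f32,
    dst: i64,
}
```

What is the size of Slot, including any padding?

Descriptor: d at 0 (size 1, align 1) → ends 1; g at 1 (size 1, align 1) → ends 2; a at 2 (size 1, align 1) → ends 3; pad 5 to align 8 for e; e at 8 (size 8, align 8) → ends 16; c at 16 (size 1, align 1) → ends 17; tail pad 7 to reach multiple of 8; total 24 bytes, alignment 8
length at 0 (size 8, align 2) → ends 8
src at 8 (size 8, align 2) → ends 16
seq at 16 (size 4, align 2) → ends 20
port at 20 (size 2, align 2) → ends 22
flags at 22 (size 24, align 2) → ends 46
ttl at 46 (size 19, align 1) → ends 65
version at 65 (size 1, align 1) → ends 66
ack at 66 (size 4, align 2) → ends 70
dst at 70 (size 8, align 2) → ends 78
total 78 bytes, alignment 2

78 bytes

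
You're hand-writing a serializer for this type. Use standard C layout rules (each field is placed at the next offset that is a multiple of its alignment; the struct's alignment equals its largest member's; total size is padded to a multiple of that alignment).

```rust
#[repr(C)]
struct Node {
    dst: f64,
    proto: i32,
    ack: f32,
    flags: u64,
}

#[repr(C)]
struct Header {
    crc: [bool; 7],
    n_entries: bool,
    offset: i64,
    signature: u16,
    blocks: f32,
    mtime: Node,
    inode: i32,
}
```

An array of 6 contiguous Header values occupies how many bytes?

336

Node: 0..8  dst  (8B, 8-aligned); 8..12  proto  (4B, 4-aligned); 12..16  ack  (4B, 4-aligned); 16..24  flags  (8B, 8-aligned); sizeof = 24, alignof = 8
0..7  crc  (7B, 1-aligned)
7..8  n_entries  (1B, 1-aligned)
8..16  offset  (8B, 8-aligned)
16..18  signature  (2B, 2-aligned)
18..20  -- padding (2B)
20..24  blocks  (4B, 4-aligned)
24..48  mtime  (24B, 8-aligned)
48..52  inode  (4B, 4-aligned)
52..56  -- tail padding (4B)
sizeof = 56, alignof = 8
array of 6: 6 × 56 = 336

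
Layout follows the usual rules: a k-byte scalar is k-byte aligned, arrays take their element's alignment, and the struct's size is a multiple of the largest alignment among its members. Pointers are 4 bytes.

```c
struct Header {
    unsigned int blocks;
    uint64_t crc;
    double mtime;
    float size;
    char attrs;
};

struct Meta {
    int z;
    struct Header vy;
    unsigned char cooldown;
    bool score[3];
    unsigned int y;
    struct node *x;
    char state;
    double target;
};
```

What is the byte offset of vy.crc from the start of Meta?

16

Header: @0: blocks [4B, align 4] → 4; +4 pad (align 8); @8: crc [8B, align 8] → 16; @16: mtime [8B, align 8] → 24; @24: size [4B, align 4] → 28; @28: attrs [1B, align 1] → 29; +3 tail pad (align 8); size 32, align 8
@0: z [4B, align 4] → 4
+4 pad (align 8)
@8: vy [32B, align 8] → 40
within Header: crc at 8
8 + 8 = 16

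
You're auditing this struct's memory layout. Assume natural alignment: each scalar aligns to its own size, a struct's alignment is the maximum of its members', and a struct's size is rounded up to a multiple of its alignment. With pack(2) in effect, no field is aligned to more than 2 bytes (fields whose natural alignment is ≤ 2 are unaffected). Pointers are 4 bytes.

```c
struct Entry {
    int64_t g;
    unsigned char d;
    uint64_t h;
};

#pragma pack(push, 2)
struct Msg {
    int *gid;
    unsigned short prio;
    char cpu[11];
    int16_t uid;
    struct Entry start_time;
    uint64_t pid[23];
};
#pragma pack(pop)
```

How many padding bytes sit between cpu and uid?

1

Entry: 0..8  g  (8B, 8-aligned); 8..9  d  (1B, 1-aligned); 9..16  -- padding (7B); 16..24  h  (8B, 8-aligned); sizeof = 24, alignof = 8
0..4  gid  (4B, 2-aligned)
4..6  prio  (2B, 2-aligned)
6..17  cpu  (11B, 1-aligned)
17..18  -- padding (1B)
18..20  uid  (2B, 2-aligned)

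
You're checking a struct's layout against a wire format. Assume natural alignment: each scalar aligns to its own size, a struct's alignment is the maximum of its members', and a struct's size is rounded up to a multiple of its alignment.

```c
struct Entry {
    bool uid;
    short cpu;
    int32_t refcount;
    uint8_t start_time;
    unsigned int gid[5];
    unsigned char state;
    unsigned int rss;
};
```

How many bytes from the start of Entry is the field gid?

0..1  uid  (1B, 1-aligned)
1..2  -- padding (1B)
2..4  cpu  (2B, 2-aligned)
4..8  refcount  (4B, 4-aligned)
8..9  start_time  (1B, 1-aligned)
9..12  -- padding (3B)
12..32  gid  (20B, 4-aligned)

12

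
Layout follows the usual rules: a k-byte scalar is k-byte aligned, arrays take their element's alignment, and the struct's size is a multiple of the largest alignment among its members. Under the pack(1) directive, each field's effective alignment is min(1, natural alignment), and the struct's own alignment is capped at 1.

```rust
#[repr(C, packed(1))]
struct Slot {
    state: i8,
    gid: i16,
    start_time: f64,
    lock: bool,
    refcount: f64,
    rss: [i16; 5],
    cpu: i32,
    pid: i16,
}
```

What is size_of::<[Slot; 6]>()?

state at 0 (size 1, align 1) → ends 1
gid at 1 (size 2, align 1) → ends 3
start_time at 3 (size 8, align 1) → ends 11
lock at 11 (size 1, align 1) → ends 12
refcount at 12 (size 8, align 1) → ends 20
rss at 20 (size 10, align 1) → ends 30
cpu at 30 (size 4, align 1) → ends 34
pid at 34 (size 2, align 1) → ends 36
total 36 bytes, alignment 1
array of 6: 6 × 36 = 216

216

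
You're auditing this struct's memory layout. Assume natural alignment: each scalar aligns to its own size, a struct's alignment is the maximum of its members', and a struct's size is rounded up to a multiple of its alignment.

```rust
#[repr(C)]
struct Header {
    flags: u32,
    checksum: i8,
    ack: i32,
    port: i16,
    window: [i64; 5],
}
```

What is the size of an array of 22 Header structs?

@0: flags [4B, align 4] → 4
@4: checksum [1B, align 1] → 5
+3 pad (align 4)
@8: ack [4B, align 4] → 12
@12: port [2B, align 2] → 14
+2 pad (align 8)
@16: window [40B, align 8] → 56
size 56, align 8
array of 22: 22 × 56 = 1232

1232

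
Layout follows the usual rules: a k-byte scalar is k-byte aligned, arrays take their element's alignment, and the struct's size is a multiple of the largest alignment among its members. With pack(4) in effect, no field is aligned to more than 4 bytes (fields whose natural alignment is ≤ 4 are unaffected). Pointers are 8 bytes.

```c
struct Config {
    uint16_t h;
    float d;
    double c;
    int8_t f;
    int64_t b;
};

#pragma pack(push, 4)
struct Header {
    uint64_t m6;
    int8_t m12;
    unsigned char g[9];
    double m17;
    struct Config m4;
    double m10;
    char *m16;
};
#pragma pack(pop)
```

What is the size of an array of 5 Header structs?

Config: h at 0 (size 2, align 2) → ends 2; pad 2 to align 4 for d; d at 4 (size 4, align 4) → ends 8; c at 8 (size 8, align 8) → ends 16; f at 16 (size 1, align 1) → ends 17; pad 7 to align 8 for b; b at 24 (size 8, align 8) → ends 32; total 32 bytes, alignment 8
m6 at 0 (size 8, align 4) → ends 8
m12 at 8 (size 1, align 1) → ends 9
g at 9 (size 9, align 1) → ends 18
pad 2 to align 4 for m17
m17 at 20 (size 8, align 4) → ends 28
m4 at 28 (size 32, align 4) → ends 60
m10 at 60 (size 8, align 4) → ends 68
m16 at 68 (size 8, align 4) → ends 76
total 76 bytes, alignment 4
array of 5: 5 × 76 = 380

380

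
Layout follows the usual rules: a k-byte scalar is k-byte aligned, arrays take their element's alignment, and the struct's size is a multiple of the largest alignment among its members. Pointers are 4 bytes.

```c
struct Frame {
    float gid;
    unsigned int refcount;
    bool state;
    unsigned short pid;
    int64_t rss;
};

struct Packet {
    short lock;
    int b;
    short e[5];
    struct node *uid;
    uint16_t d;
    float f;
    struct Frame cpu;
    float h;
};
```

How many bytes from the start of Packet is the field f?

Frame: @0: gid [4B, align 4] → 4; @4: refcount [4B, align 4] → 8; @8: state [1B, align 1] → 9; +1 pad (align 2); @10: pid [2B, align 2] → 12; +4 pad (align 8); @16: rss [8B, align 8] → 24; size 24, align 8
@0: lock [2B, align 2] → 2
+2 pad (align 4)
@4: b [4B, align 4] → 8
@8: e [10B, align 2] → 18
+2 pad (align 4)
@20: uid [4B, align 4] → 24
@24: d [2B, align 2] → 26
+2 pad (align 4)
@28: f [4B, align 4] → 32

28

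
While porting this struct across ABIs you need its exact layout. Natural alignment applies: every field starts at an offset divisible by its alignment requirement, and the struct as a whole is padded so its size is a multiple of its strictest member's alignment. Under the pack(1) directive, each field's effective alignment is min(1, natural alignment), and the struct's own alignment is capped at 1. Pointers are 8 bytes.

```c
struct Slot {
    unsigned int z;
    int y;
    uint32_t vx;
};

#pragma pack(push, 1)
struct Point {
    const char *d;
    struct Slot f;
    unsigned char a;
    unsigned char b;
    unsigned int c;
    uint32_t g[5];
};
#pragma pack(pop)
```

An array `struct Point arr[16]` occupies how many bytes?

736

Slot: z at 0 (size 4, align 4) → ends 4; y at 4 (size 4, align 4) → ends 8; vx at 8 (size 4, align 4) → ends 12; total 12 bytes, alignment 4
d at 0 (size 8, align 1) → ends 8
f at 8 (size 12, align 1) → ends 20
a at 20 (size 1, align 1) → ends 21
b at 21 (size 1, align 1) → ends 22
c at 22 (size 4, align 1) → ends 26
g at 26 (size 20, align 1) → ends 46
total 46 bytes, alignment 1
array of 16: 16 × 46 = 736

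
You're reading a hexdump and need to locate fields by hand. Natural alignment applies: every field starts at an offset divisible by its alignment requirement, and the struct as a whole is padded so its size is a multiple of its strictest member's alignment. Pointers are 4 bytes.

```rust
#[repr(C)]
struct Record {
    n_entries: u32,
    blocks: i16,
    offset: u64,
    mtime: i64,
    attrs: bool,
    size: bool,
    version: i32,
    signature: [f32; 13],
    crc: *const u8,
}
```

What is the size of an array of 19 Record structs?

1672

@0: n_entries [4B, align 4] → 4
@4: blocks [2B, align 2] → 6
+2 pad (align 8)
@8: offset [8B, align 8] → 16
@16: mtime [8B, align 8] → 24
@24: attrs [1B, align 1] → 25
@25: size [1B, align 1] → 26
+2 pad (align 4)
@28: version [4B, align 4] → 32
@32: signature [52B, align 4] → 84
@84: crc [4B, align 4] → 88
size 88, align 8
array of 19: 19 × 88 = 1672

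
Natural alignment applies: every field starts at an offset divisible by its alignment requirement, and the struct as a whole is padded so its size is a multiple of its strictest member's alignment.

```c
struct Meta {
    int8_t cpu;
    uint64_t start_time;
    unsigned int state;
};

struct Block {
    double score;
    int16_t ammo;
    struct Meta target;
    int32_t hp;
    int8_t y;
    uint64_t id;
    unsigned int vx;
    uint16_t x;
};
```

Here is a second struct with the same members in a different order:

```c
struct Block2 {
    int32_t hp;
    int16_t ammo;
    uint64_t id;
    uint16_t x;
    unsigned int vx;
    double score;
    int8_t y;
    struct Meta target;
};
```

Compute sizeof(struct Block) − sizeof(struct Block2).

Meta: @0: cpu [1B, align 1] → 1; +7 pad (align 8); @8: start_time [8B, align 8] → 16; @16: state [4B, align 4] → 20; +4 tail pad (align 8); size 24, align 8
@0: score [8B, align 8] → 8
@8: ammo [2B, align 2] → 10
+6 pad (align 8)
@16: target [24B, align 8] → 40
@40: hp [4B, align 4] → 44
@44: y [1B, align 1] → 45
+3 pad (align 8)
@48: id [8B, align 8] → 56
@56: vx [4B, align 4] → 60
@60: x [2B, align 2] → 62
+2 tail pad (align 8)
size 64, align 8
— Block2 —
@0: hp [4B, align 4] → 4
@4: ammo [2B, align 2] → 6
+2 pad (align 8)
@8: id [8B, align 8] → 16
@16: x [2B, align 2] → 18
+2 pad (align 4)
@20: vx [4B, align 4] → 24
@24: score [8B, align 8] → 32
@32: y [1B, align 1] → 33
+7 pad (align 8)
@40: target [24B, align 8] → 64
size 64, align 8
64 − 64 = 0

0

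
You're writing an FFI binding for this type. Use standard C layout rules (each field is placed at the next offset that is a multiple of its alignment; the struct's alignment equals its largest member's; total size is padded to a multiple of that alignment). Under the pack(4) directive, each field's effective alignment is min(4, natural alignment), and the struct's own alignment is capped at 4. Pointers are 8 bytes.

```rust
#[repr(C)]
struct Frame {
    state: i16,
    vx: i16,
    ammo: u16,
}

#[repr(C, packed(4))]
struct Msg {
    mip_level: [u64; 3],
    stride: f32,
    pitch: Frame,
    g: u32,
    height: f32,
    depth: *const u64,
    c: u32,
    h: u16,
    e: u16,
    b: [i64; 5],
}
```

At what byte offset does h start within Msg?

Frame: @0: state [2B, align 2] → 2; @2: vx [2B, align 2] → 4; @4: ammo [2B, align 2] → 6; size 6, align 2
@0: mip_level [24B, align 4] → 24
@24: stride [4B, align 4] → 28
@28: pitch [6B, align 2] → 34
+2 pad (align 4)
@36: g [4B, align 4] → 40
@40: height [4B, align 4] → 44
@44: depth [8B, align 4] → 52
@52: c [4B, align 4] → 56
@56: h [2B, align 2] → 58

56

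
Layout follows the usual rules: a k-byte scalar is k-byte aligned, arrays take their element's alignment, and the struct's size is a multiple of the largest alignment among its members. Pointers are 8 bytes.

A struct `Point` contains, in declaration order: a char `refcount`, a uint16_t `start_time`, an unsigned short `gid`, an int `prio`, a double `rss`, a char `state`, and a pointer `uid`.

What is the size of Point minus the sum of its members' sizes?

14

refcount at 0 (size 1, align 1) → ends 1
pad 1 to align 2 for start_time
start_time at 2 (size 2, align 2) → ends 4
gid at 4 (size 2, align 2) → ends 6
pad 2 to align 4 for prio
prio at 8 (size 4, align 4) → ends 12
pad 4 to align 8 for rss
rss at 16 (size 8, align 8) → ends 24
state at 24 (size 1, align 1) → ends 25
pad 7 to align 8 for uid
uid at 32 (size 8, align 8) → ends 40
total 40 bytes, alignment 8
data bytes 26, size 40 → padding 14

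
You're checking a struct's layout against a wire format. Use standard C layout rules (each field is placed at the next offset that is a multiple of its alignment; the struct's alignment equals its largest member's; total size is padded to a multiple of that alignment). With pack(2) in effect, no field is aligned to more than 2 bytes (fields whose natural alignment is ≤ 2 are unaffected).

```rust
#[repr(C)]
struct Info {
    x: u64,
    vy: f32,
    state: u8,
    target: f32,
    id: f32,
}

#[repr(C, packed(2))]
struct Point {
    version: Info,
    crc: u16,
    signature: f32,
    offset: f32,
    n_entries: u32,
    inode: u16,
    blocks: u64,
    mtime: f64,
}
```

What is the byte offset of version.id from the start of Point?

Info: x at 0 (size 8, align 8) → ends 8; vy at 8 (size 4, align 4) → ends 12; state at 12 (size 1, align 1) → ends 13; pad 3 to align 4 for target; target at 16 (size 4, align 4) → ends 20; id at 20 (size 4, align 4) → ends 24; total 24 bytes, alignment 8
version at 0 (size 24, align 2) → ends 24
within Info: id at 20
0 + 20 = 20

20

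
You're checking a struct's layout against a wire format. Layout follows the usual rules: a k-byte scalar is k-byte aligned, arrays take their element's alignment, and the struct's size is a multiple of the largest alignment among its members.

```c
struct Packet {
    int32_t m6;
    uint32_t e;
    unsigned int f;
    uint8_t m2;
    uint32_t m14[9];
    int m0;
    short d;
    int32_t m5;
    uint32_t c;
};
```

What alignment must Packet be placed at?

member alignments: m6=4, e=4, f=4, m2=1, m14=4, m0=4, d=2, m5=4, c=4
max = 4

4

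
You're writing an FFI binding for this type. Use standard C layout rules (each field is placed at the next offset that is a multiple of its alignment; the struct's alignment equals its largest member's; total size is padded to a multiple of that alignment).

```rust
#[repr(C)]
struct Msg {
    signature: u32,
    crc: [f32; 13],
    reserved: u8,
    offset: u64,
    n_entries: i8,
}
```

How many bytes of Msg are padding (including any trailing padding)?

14

@0: signature [4B, align 4] → 4
@4: crc [52B, align 4] → 56
@56: reserved [1B, align 1] → 57
+7 pad (align 8)
@64: offset [8B, align 8] → 72
@72: n_entries [1B, align 1] → 73
+7 tail pad (align 8)
size 80, align 8
data bytes 66, size 80 → padding 14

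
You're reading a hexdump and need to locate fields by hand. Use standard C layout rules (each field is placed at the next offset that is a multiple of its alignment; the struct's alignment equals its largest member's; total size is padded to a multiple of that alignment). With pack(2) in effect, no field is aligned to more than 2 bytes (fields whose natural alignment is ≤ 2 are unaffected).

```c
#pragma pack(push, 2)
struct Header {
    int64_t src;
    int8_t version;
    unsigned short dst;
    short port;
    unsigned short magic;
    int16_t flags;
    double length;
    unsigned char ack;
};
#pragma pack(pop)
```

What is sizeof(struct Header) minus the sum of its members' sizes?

src at 0 (size 8, align 2) → ends 8
version at 8 (size 1, align 1) → ends 9
pad 1 to align 2 for dst
dst at 10 (size 2, align 2) → ends 12
port at 12 (size 2, align 2) → ends 14
magic at 14 (size 2, align 2) → ends 16
flags at 16 (size 2, align 2) → ends 18
length at 18 (size 8, align 2) → ends 26
ack at 26 (size 1, align 1) → ends 27
tail pad 1 to reach multiple of 2
total 28 bytes, alignment 2
data bytes 26, size 28 → padding 2

2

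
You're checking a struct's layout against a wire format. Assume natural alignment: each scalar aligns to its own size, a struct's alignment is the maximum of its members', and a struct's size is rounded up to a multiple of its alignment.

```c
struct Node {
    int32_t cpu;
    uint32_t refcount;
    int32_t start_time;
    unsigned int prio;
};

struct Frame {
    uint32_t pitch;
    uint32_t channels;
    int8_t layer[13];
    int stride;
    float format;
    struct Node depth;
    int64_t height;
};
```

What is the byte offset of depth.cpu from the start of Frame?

Node: 0..4  cpu  (4B, 4-aligned); 4..8  refcount  (4B, 4-aligned); 8..12  start_time  (4B, 4-aligned); 12..16  prio  (4B, 4-aligned); sizeof = 16, alignof = 4
0..4  pitch  (4B, 4-aligned)
4..8  channels  (4B, 4-aligned)
8..21  layer  (13B, 1-aligned)
21..24  -- padding (3B)
24..28  stride  (4B, 4-aligned)
28..32  format  (4B, 4-aligned)
32..48  depth  (16B, 4-aligned)
within Node: cpu at 0
32 + 0 = 32

32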